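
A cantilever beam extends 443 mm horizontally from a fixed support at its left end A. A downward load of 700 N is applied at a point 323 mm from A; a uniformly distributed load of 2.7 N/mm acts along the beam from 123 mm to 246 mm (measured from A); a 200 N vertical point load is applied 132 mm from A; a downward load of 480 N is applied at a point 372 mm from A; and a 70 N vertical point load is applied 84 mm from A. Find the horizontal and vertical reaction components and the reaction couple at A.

A_x = 0, A_y = 1782 N, M_A = 498200 N·mm

Resultant of the distributed load: 2.7 × 123 = 332.1 N at 184.5 mm from A.
ΣF_x = 0: A_x = 0.
ΣF_y = 0: A_y − 700 − 2.7·123 − 200 − 480 − 70 = 0 → A_y = 1782 N.
ΣM about A: M_A − 700·323 − (2.7·123)·184.5 − 200·132 − 480·372 − 70·84 = 0 → M_A = 498200 N·mm.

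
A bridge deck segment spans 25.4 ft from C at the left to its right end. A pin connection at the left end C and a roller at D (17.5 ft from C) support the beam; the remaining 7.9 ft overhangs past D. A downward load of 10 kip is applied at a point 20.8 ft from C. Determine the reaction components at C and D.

C_x = 0, C_y = -1.886 kip, D_y = 11.89 kip

Moments about C: D_y·17.5 − 10·20.8 = 0 → D_y = 208/17.5 = 11.8857 ≈ 11.89 kip.
ΣF_y = 0: C_y + 11.8857 − 10 = 0 → C_y = -1.886 kip.
ΣF_x = 0: no horizontal applied forces, so C_x = 0.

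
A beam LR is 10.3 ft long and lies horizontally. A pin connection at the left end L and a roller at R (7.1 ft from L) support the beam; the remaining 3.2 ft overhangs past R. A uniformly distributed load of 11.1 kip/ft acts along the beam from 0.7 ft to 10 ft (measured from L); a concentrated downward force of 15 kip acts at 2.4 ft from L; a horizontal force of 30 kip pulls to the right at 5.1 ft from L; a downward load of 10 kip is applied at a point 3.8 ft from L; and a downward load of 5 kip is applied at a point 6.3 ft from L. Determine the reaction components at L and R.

L_x = -30.00 kip, L_y = 40.58 kip, R_y = 92.65 kip

Resultant of the distributed load: 11.1 × 9.3 = 103.23 kip at 5.35 ft from L.
Moments about L: R_y·7.1 − (11.1·9.3)·5.35 − 15·2.4 − 10·3.8 − 5·6.3 = 0 → R_y = 657.7805/7.1 = 92.6451 ≈ 92.65 kip.
ΣF_y = 0: L_y + 92.6451 − 11.1·9.3 − 15 − 10 − 5 = 0 → L_y = 40.58 kip.
ΣF_x = 0: L_x + 30 = 0 → L_x = -30.00 kip.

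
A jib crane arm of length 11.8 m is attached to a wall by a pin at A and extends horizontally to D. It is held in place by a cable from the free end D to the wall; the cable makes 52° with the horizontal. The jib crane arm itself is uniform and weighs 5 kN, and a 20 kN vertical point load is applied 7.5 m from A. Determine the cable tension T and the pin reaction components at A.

ΣM about A: T·sin52°·11.8 − 5·5.9 − 20·7.5 = 0 → T = 179.5/(11.8·0.788011) = 19.3041 ≈ 19.30 kN.
ΣF_x = 0: A_x − T·cos52° = 0 → A_x = 19.3041 × 0.615661 = 11.88 kN.
ΣF_y = 0: A_y + T·sin52° − 5 − 20 = 0 → A_y = 25 − 19.3041 × 0.788011 = 9.788 kN.

T = 19.30 kN, A_x = 11.88 kN, A_y = 9.788 kN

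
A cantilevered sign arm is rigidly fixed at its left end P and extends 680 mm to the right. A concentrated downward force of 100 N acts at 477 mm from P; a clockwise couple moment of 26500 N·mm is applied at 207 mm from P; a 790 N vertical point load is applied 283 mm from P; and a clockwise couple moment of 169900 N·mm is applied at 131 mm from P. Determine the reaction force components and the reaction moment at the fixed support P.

ΣF_x = 0: P_x = 0.
ΣF_y = 0: P_y − 100 − 790 = 0 → P_y = 890.0 N.
ΣM about P: M_P − 100·477 − 26500 − 790·283 − 169900 = 0 → M_P = 467700 N·mm.

P_x = 0, P_y = 890.0 N, M_P = 467700 N·mm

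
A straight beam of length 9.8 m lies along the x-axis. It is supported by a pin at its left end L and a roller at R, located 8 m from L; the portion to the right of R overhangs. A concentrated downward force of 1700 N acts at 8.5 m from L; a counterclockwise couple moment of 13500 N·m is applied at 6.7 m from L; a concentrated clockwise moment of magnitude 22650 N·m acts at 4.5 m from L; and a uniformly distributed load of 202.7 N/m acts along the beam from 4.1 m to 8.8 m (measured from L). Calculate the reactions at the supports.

L_x = 0, L_y = -1065 N, R_y = 3718 N

Resultant of the distributed load: 202.7 × 4.7 = 952.69 N at 6.45 m from L.
Taking moments about L: R_y·8 − 1700·8.5 + 13500 − 22650 − (202.7·4.7)·6.45 = 0 → R_y = 29744.8505/8 = 3718.11 ≈ 3718 N.
ΣF_y = 0: L_y + 3718.11 − 1700 − 202.7·4.7 = 0 → L_y = -1065 N.
ΣF_x = 0: no horizontal applied forces, so L_x = 0.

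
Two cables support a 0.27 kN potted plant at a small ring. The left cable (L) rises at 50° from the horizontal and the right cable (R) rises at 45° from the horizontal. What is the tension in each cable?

T_L = 0.1916 kN, T_R = 0.1742 kN

ΣF_x = 0: −T_L·cos50° + T_R·cos45° = 0 → T_R = 0.909039·T_L.
ΣF_y = 0: T_L·sin50° + T_R·sin45° = 0.27.
Substitute: T_L·(0.766044 + 0.909039·0.707107) = 0.27 → T_L = 0.191648 ≈ 0.1916 kN.
Then T_R = 0.909039 × 0.191648 = 0.1742 kN.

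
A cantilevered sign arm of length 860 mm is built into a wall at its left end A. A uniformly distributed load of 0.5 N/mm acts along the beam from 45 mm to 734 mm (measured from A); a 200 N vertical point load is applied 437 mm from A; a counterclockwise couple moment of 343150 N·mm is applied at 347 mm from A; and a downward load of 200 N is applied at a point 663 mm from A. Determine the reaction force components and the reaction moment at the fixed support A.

A_x = 0, A_y = 744.5 N, M_A = 11030 N·mm

Resultant of the distributed load: 0.5 × 689 = 344.5 N at 389.5 mm from A.
ΣF_x = 0: A_x = 0.
ΣF_y = 0: A_y − 0.5·689 − 200 − 200 = 0 → A_y = 744.5 N.
ΣM about A: M_A − (0.5·689)·389.5 − 200·437 + 343150 − 200·663 = 0 → M_A = 11030 N·mm.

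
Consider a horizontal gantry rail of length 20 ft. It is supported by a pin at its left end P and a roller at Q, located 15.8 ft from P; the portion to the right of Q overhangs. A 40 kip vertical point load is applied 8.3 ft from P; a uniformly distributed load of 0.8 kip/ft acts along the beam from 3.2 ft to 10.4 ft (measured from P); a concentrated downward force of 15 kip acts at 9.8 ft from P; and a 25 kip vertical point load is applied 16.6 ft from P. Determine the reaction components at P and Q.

P_x = 0, P_y = 26.70 kip, Q_y = 59.06 kip

Resultant of the distributed load: 0.8 × 7.2 = 5.76 kip at 6.8 ft from P.
Moments about P: Q_y·15.8 − 40·8.3 − (0.8·7.2)·6.8 − 15·9.8 − 25·16.6 = 0 → Q_y = 933.168/15.8 = 59.0613 ≈ 59.06 kip.
ΣF_y = 0: P_y + 59.0613 − 40 − 0.8·7.2 − 15 − 25 = 0 → P_y = 26.70 kip.
ΣF_x = 0: no horizontal applied forces, so P_x = 0.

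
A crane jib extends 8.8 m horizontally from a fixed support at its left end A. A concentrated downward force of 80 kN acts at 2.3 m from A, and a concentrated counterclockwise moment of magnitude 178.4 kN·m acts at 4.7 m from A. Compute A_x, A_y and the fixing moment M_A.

A_x = 0, A_y = 80.00 kN, M_A = 5.600 kN·m

ΣF_x = 0: A_x = 0.
ΣF_y = 0: A_y − 80 = 0 → A_y = 80.00 kN.
ΣM about A: M_A − 80·2.3 + 178.4 = 0 → M_A = 5.600 kN·m.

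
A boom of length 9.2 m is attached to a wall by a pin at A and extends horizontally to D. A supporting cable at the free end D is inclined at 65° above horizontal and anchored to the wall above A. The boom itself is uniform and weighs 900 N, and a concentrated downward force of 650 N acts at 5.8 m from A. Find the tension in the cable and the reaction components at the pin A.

T = 948.7 N, A_x = 400.9 N, A_y = 690.2 N

ΣM about A: T·sin65°·9.2 − 900·4.6 − 650·5.8 = 0 → T = 7910/(9.2·0.906308) = 948.665 ≈ 948.7 N.
ΣF_x = 0: A_x − T·cos65° = 0 → A_x = 948.665 × 0.422618 = 400.9 N.
ΣF_y = 0: A_y + T·sin65° − 900 − 650 = 0 → A_y = 1550 − 948.665 × 0.906308 = 690.2 N.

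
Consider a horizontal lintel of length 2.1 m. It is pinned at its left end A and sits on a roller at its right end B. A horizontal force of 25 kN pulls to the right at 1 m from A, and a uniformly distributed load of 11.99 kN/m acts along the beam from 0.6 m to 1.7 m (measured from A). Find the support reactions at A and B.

Resultant of the distributed load: 11.99 × 1.1 = 13.189 kN at 1.15 m from A.
Moments about A: B_y·2.1 − (11.99·1.1)·1.15 = 0 → B_y = 15.16735/2.1 = 7.22255 ≈ 7.223 kN.
ΣF_y = 0: A_y + 7.22255 − 11.99·1.1 = 0 → A_y = 5.966 kN.
ΣF_x = 0: A_x + 25 = 0 → A_x = -25.00 kN.

A_x = -25.00 kN, A_y = 5.966 kN, B_y = 7.223 kN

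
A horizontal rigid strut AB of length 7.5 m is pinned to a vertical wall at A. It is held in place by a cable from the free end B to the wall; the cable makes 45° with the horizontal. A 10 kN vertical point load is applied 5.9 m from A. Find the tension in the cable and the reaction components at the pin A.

T = 11.13 kN, A_x = 7.867 kN, A_y = 2.133 kN

ΣM about A: T·sin45°·7.5 − 10·5.9 = 0 → T = 59/(7.5·0.707107) = 11.1251 ≈ 11.13 kN.
ΣF_x = 0: A_x − T·cos45° = 0 → A_x = 11.1251 × 0.707107 = 7.867 kN.
ΣF_y = 0: A_y + T·sin45° − 10 = 0 → A_y = 10 − 11.1251 × 0.707107 = 2.133 kN.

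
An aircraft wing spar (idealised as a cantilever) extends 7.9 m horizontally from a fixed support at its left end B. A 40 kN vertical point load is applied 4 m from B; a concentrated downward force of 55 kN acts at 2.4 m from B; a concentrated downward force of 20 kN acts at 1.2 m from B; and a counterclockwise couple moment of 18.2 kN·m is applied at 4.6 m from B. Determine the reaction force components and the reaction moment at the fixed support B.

B_x = 0, B_y = 115.0 kN, M_B = 297.8 kN·m

ΣF_x = 0: B_x = 0.
ΣF_y = 0: B_y − 40 − 55 − 20 = 0 → B_y = 115.0 kN.
ΣM about B: M_B − 40·4 − 55·2.4 − 20·1.2 + 18.2 = 0 → M_B = 297.8 kN·m.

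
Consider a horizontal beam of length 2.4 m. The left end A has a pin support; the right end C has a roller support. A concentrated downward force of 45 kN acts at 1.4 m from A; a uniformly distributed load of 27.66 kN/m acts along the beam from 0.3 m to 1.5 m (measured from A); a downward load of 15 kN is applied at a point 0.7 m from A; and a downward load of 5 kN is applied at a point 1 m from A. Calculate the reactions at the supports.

A_x = 0, A_y = 53.04 kN, C_y = 45.16 kN

Resultant of the distributed load: 27.66 × 1.2 = 33.192 kN at 0.9 m from A.
ΣM about A: C_y·2.4 − 45·1.4 − (27.66·1.2)·0.9 − 15·0.7 − 5·1 = 0 → C_y = 108.3728/2.4 = 45.1553 ≈ 45.16 kN.
ΣF_y = 0: A_y + 45.1553 − 45 − 27.66·1.2 − 15 − 5 = 0 → A_y = 53.04 kN.
ΣF_x = 0: no horizontal applied forces, so A_x = 0.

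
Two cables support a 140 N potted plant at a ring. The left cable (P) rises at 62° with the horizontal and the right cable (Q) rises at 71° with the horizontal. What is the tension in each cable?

T_P = 62.32 N, T_Q = 89.87 N

ΣF_x = 0: −T_P·cos62° + T_Q·cos71° = 0 → T_Q = 1.44201·T_P.
ΣF_y = 0: T_P·sin62° + T_Q·sin71° = 140.
Substitute: T_P·(0.882948 + 1.44201·0.945519) = 140 → T_P = 62.3221 ≈ 62.32 N.
Then T_Q = 1.44201 × 62.3221 = 89.87 N.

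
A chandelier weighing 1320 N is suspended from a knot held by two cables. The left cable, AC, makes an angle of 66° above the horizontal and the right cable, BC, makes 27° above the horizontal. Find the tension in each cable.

ΣF_x = 0: −T_AC·cos66° + T_BC·cos27° = 0 → T_BC = 0.456491·T_AC.
ΣF_y = 0: T_AC·sin66° + T_BC·sin27° = 1320.
Substitute: T_AC·(0.913545 + 0.456491·0.45399) = 1320 → T_AC = 1177.74 ≈ 1178 N.
Then T_BC = 0.456491 × 1177.74 = 537.6 N.

T_AC = 1178 N, T_BC = 537.6 N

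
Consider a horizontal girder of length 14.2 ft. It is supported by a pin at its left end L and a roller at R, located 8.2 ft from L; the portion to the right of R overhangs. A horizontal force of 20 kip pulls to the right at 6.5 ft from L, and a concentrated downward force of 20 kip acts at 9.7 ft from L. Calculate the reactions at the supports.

L_x = -20.00 kip, L_y = -3.659 kip, R_y = 23.66 kip

Taking moments about L: R_y·8.2 − 20·9.7 = 0 → R_y = 194/8.2 = 23.6585 ≈ 23.66 kip.
ΣF_y = 0: L_y + 23.6585 − 20 = 0 → L_y = -3.659 kip.
ΣF_x = 0: L_x + 20 = 0 → L_x = -20.00 kip.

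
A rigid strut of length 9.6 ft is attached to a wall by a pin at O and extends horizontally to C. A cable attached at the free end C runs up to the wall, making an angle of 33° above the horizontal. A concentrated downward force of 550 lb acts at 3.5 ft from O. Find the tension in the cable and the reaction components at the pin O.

ΣM about O: T·sin33°·9.6 − 550·3.5 = 0 → T = 1925/(9.6·0.544639) = 368.172 ≈ 368.2 lb.
ΣF_x = 0: O_x − T·cos33° = 0 → O_x = 368.172 × 0.838671 = 308.8 lb.
ΣF_y = 0: O_y + T·sin33° − 550 = 0 → O_y = 550 − 368.172 × 0.544639 = 349.5 lb.

T = 368.2 lb, O_x = 308.8 lb, O_y = 349.5 lb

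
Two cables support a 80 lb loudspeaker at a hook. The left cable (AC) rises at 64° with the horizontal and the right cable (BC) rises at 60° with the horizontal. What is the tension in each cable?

T_AC = 48.25 lb, T_BC = 42.30 lb

ΣF_x = 0: −T_AC·cos64° + T_BC·cos60° = 0 → T_BC = 0.876742·T_AC.
ΣF_y = 0: T_AC·sin64° + T_BC·sin60° = 80.
Substitute: T_AC·(0.898794 + 0.876742·0.866025) = 80 → T_AC = 48.2487 ≈ 48.25 lb.
Then T_BC = 0.876742 × 48.2487 = 42.30 lb.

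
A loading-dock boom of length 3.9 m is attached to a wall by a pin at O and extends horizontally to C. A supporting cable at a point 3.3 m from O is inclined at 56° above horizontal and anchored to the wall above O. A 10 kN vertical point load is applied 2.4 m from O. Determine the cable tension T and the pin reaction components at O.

T = 8.772 kN, O_x = 4.906 kN, O_y = 2.727 kN

ΣM about O: T·sin56°·3.3 − 10·2.4 = 0 → T = 24/(3.3·0.829038) = 8.77249 ≈ 8.772 kN.
ΣF_x = 0: O_x − T·cos56° = 0 → O_x = 8.77249 × 0.559193 = 4.906 kN.
ΣF_y = 0: O_y + T·sin56° − 10 = 0 → O_y = 10 − 8.77249 × 0.829038 = 2.727 kN.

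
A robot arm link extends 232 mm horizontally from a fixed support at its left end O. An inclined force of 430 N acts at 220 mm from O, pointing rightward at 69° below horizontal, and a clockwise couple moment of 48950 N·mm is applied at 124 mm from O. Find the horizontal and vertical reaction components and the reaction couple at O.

ΣF_x = 0: O_x + 430·cos69° = 0 → O_x = -154.1 N.
ΣF_y = 0: O_y − 430·sin69° = 0 → O_y = 401.4 N.
ΣM about O: M_O − 430·sin69°·220 − 48950 = 0 → M_O = 137300 N·mm.

O_x = -154.1 N, O_y = 401.4 N, M_O = 137300 N·mm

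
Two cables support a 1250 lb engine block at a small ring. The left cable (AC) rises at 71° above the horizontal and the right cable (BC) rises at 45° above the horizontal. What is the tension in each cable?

T_AC = 983.4 lb, T_BC = 452.8 lb

ΣF_x = 0: −T_AC·cos71° + T_BC·cos45° = 0 → T_BC = 0.460423·T_AC.
ΣF_y = 0: T_AC·sin71° + T_BC·sin45° = 1250.
Substitute: T_AC·(0.945519 + 0.460423·0.707107) = 1250 → T_AC = 983.41 ≈ 983.4 lb.
Then T_BC = 0.460423 × 983.41 = 452.8 lb.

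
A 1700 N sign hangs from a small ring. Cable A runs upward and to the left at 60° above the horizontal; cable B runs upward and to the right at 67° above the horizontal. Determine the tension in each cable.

T_A = 831.7 N, T_B = 1064 N

ΣF_x = 0: −T_A·cos60° + T_B·cos67° = 0 → T_B = 1.27965·T_A.
ΣF_y = 0: T_A·sin60° + T_B·sin67° = 1700.
Substitute: T_A·(0.866025 + 1.27965·0.920505) = 1700 → T_A = 831.723 ≈ 831.7 N.
Then T_B = 1.27965 × 831.723 = 1064 N.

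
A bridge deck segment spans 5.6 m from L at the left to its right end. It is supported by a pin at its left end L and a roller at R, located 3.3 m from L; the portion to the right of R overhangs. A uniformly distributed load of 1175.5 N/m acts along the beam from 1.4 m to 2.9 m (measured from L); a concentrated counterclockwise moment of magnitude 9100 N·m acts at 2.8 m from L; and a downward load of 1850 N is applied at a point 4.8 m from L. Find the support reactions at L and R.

Resultant of the distributed load: 1175.5 × 1.5 = 1763.25 N at 2.15 m from L.
Moments about L: R_y·3.3 − (1175.5·1.5)·2.15 + 9100 − 1850·4.8 = 0 → R_y = 3570.9875/3.3 = 1082.12 ≈ 1082 N.
ΣF_y = 0: L_y + 1082.12 − 1175.5·1.5 − 1850 = 0 → L_y = 2531 N.
ΣF_x = 0: no horizontal applied forces, so L_x = 0.

L_x = 0, L_y = 2531 N, R_y = 1082 N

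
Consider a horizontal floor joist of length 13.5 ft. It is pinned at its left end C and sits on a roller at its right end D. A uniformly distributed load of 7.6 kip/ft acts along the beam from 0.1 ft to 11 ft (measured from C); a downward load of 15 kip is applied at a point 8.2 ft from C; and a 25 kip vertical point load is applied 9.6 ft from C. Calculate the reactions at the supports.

Resultant of the distributed load: 7.6 × 10.9 = 82.84 kip at 5.55 ft from C.
Taking moments about C: D_y·13.5 − (7.6·10.9)·5.55 − 15·8.2 − 25·9.6 = 0 → D_y = 822.762/13.5 = 60.9453 ≈ 60.95 kip.
ΣF_y = 0: C_y + 60.9453 − 7.6·10.9 − 15 − 25 = 0 → C_y = 61.89 kip.
ΣF_x = 0: no horizontal applied forces, so C_x = 0.

C_x = 0, C_y = 61.89 kip, D_y = 60.95 kip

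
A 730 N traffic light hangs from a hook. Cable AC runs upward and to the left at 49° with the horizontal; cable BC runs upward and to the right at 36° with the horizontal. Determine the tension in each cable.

T_AC = 592.8 N, T_BC = 480.8 N

ΣF_x = 0: −T_AC·cos49° + T_BC·cos36° = 0 → T_BC = 0.810934·T_AC.
ΣF_y = 0: T_AC·sin49° + T_BC·sin36° = 730.
Substitute: T_AC·(0.75471 + 0.810934·0.587785) = 730 → T_AC = 592.838 ≈ 592.8 N.
Then T_BC = 0.810934 × 592.838 = 480.8 N.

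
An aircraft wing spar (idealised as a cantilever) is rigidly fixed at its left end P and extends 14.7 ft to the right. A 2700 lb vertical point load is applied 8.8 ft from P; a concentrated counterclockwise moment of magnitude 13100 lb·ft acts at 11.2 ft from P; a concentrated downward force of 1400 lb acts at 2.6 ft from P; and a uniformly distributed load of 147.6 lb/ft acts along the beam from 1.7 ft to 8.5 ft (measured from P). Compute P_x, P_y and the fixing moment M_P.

Resultant of the distributed load: 147.6 × 6.8 = 1003.68 lb at 5.1 ft from P.
ΣF_x = 0: P_x = 0.
ΣF_y = 0: P_y − 2700 − 1400 − 147.6·6.8 = 0 → P_y = 5104 lb.
ΣM about P: M_P − 2700·8.8 + 13100 − 1400·2.6 − (147.6·6.8)·5.1 = 0 → M_P = 19420 lb·ft.

P_x = 0, P_y = 5104 lb, M_P = 19420 lb·ft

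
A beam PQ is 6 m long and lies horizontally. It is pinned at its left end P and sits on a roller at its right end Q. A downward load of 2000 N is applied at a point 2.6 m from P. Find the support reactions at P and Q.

Moments about P: Q_y·6 − 2000·2.6 = 0 → Q_y = 5200/6 = 866.667 ≈ 866.7 N.
ΣF_y = 0: P_y + 866.667 − 2000 = 0 → P_y = 1133 N.
ΣF_x = 0: no horizontal applied forces, so P_x = 0.

P_x = 0, P_y = 1133 N, Q_y = 866.7 N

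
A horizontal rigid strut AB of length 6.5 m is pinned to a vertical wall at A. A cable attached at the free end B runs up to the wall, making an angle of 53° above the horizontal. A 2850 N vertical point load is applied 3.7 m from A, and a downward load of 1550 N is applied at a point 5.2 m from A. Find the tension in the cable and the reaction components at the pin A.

T = 3584 N, A_x = 2157 N, A_y = 1538 N

ΣM about A: T·sin53°·6.5 − 2850·3.7 − 1550·5.2 = 0 → T = 18605/(6.5·0.798636) = 3584 N.
ΣF_x = 0: A_x − T·cos53° = 0 → A_x = 3584 × 0.601815 = 2157 N.
ΣF_y = 0: A_y + T·sin53° − 2850 − 1550 = 0 → A_y = 4400 − 3584 × 0.798636 = 1538 N.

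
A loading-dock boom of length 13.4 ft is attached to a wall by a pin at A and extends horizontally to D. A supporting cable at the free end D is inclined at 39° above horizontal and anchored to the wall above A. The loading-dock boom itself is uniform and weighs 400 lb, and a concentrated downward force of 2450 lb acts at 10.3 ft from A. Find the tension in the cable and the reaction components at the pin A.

T = 3310 lb, A_x = 2573 lb, A_y = 766.8 lb

ΣM about A: T·sin39°·13.4 − 400·6.7 − 2450·10.3 = 0 → T = 27915/(13.4·0.62932) = 3310.25 ≈ 3310 lb.
ΣF_x = 0: A_x − T·cos39° = 0 → A_x = 3310.25 × 0.777146 = 2573 lb.
ΣF_y = 0: A_y + T·sin39° − 400 − 2450 = 0 → A_y = 2850 − 3310.25 × 0.62932 = 766.8 lb.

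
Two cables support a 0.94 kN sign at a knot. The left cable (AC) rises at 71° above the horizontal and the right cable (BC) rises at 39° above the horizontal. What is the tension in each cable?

T_AC = 0.7774 kN, T_BC = 0.3257 kN

ΣF_x = 0: −T_AC·cos71° + T_BC·cos39° = 0 → T_BC = 0.418928·T_AC.
ΣF_y = 0: T_AC·sin71° + T_BC·sin39° = 0.94.
Substitute: T_AC·(0.945519 + 0.418928·0.62932) = 0.94 → T_AC = 0.7774 kN.
Then T_BC = 0.418928 × 0.7774 = 0.3257 kN.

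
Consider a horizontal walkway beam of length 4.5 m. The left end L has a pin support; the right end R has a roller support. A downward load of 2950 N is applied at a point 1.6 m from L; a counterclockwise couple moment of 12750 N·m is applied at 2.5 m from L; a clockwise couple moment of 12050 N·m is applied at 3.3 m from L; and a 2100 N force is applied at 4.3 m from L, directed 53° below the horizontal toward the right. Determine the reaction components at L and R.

ΣM about L: R_y·4.5 − 2950·1.6 + 12750 − 12050 − 2100·sin53°·4.3 = 0 → R_y = 11231.7/4.5 = 2495.93 ≈ 2496 N.
ΣF_y = 0: L_y + 2495.93 − 2950 − 2100·sin53° = 0 → L_y = 2131 N.
ΣF_x = 0: L_x + 2100·cos53° = 0 → L_x = -1264 N.

L_x = -1264 N, L_y = 2131 N, R_y = 2496 N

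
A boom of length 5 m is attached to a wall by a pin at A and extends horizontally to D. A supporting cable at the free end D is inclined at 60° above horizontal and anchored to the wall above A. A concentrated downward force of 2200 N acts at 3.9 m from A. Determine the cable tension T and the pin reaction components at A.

ΣM about A: T·sin60°·5 − 2200·3.9 = 0 → T = 8580/(5·0.866025) = 1981.47 ≈ 1981 N.
ΣF_x = 0: A_x − T·cos60° = 0 → A_x = 1981.47 × 0.5 = 990.7 N.
ΣF_y = 0: A_y + T·sin60° − 2200 = 0 → A_y = 2200 − 1981.47 × 0.866025 = 484.0 N.

T = 1981 N, A_x = 990.7 N, A_y = 484.0 N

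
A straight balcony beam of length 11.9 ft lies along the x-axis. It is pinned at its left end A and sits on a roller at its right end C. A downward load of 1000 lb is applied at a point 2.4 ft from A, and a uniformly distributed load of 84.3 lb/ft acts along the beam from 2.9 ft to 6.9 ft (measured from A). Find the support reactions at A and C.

A_x = 0, A_y = 996.7 lb, C_y = 340.5 lb

Resultant of the distributed load: 84.3 × 4 = 337.2 lb at 4.9 ft from A.
Taking moments about A: C_y·11.9 − 1000·2.4 − (84.3·4)·4.9 = 0 → C_y = 4052.28/11.9 = 340.528 ≈ 340.5 lb.
ΣF_y = 0: A_y + 340.528 − 1000 − 84.3·4 = 0 → A_y = 996.7 lb.
ΣF_x = 0: no horizontal applied forces, so A_x = 0.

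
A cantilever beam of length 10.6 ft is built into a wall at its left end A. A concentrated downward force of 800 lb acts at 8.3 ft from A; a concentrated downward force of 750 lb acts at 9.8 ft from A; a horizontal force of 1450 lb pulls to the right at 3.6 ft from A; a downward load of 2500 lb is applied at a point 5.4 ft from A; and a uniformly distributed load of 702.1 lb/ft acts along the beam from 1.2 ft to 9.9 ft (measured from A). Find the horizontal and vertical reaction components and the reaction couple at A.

Resultant of the distributed load: 702.1 × 8.7 = 6108.27 lb at 5.55 ft from A.
ΣF_x = 0: A_x + 1450 = 0 → A_x = -1450 lb.
ΣF_y = 0: A_y − 800 − 750 − 2500 − 702.1·8.7 = 0 → A_y = 10160 lb.
ΣM about A: M_A − 800·8.3 − 750·9.8 − 2500·5.4 − (702.1·8.7)·5.55 = 0 → M_A = 61390 lb·ft.

A_x = -1450 lb, A_y = 10160 lb, M_A = 61390 lb·ft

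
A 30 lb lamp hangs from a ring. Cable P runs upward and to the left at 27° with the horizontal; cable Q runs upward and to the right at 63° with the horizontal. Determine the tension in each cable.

T_P = 13.62 lb, T_Q = 26.73 lb

ΣF_x = 0: −T_P·cos27° + T_Q·cos63° = 0 → T_Q = 1.96261·T_P.
ΣF_y = 0: T_P·sin27° + T_Q·sin63° = 30.
Substitute: T_P·(0.45399 + 1.96261·0.891007) = 30 → T_P = 13.6197 ≈ 13.62 lb.
Then T_Q = 1.96261 × 13.6197 = 26.73 lb.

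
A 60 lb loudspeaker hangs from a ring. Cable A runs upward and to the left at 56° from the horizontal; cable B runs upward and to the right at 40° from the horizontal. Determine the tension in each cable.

T_A = 46.22 lb, T_B = 33.74 lb

ΣF_x = 0: −T_A·cos56° + T_B·cos40° = 0 → T_B = 0.729974·T_A.
ΣF_y = 0: T_A·sin56° + T_B·sin40° = 60.
Substitute: T_A·(0.829038 + 0.729974·0.642788) = 60 → T_A = 46.2158 ≈ 46.22 lb.
Then T_B = 0.729974 × 46.2158 = 33.74 lb.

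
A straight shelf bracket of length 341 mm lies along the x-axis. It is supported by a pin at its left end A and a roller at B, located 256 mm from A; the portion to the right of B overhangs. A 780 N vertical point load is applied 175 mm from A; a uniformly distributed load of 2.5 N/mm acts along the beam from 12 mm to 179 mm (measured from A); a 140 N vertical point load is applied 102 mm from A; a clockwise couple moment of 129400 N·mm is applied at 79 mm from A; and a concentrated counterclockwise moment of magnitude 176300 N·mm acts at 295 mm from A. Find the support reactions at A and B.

Resultant of the distributed load: 2.5 × 167 = 417.5 N at 95.5 mm from A.
Moments about A: B_y·256 − 780·175 − (2.5·167)·95.5 − 140·102 − 129400 + 176300 = 0 → B_y = 143751.25/256 = 561.528 ≈ 561.5 N.
ΣF_y = 0: A_y + 561.528 − 780 − 2.5·167 − 140 = 0 → A_y = 776.0 N.
ΣF_x = 0: no horizontal applied forces, so A_x = 0.

A_x = 0, A_y = 776.0 N, B_y = 561.5 N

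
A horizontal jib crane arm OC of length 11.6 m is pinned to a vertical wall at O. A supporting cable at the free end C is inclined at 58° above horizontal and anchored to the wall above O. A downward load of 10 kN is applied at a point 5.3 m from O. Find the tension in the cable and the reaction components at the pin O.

ΣM about O: T·sin58°·11.6 − 10·5.3 = 0 → T = 53/(11.6·0.848048) = 5.38763 ≈ 5.388 kN.
ΣF_x = 0: O_x − T·cos58° = 0 → O_x = 5.38763 × 0.529919 = 2.855 kN.
ΣF_y = 0: O_y + T·sin58° − 10 = 0 → O_y = 10 − 5.38763 × 0.848048 = 5.431 kN.

T = 5.388 kN, O_x = 2.855 kN, O_y = 5.431 kN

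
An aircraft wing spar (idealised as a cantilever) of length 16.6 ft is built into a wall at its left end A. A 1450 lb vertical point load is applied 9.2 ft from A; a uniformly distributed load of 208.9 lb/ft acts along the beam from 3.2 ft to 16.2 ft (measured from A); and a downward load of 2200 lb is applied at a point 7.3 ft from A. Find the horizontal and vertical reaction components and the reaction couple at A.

A_x = 0, A_y = 6366 lb, M_A = 55740 lb·ft

Resultant of the distributed load: 208.9 × 13 = 2715.7 lb at 9.7 ft from A.
ΣF_x = 0: A_x = 0.
ΣF_y = 0: A_y − 1450 − 208.9·13 − 2200 = 0 → A_y = 6366 lb.
ΣM about A: M_A − 1450·9.2 − (208.9·13)·9.7 − 2200·7.3 = 0 → M_A = 55740 lb·ft.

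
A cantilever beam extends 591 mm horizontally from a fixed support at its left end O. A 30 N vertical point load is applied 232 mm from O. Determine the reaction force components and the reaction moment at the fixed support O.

O_x = 0, O_y = 30.00 N, M_O = 6960 N·mm

ΣF_x = 0: O_x = 0.
ΣF_y = 0: O_y − 30 = 0 → O_y = 30.00 N.
ΣM about O: M_O − 30·232 = 0 → M_O = 6960 N·mm.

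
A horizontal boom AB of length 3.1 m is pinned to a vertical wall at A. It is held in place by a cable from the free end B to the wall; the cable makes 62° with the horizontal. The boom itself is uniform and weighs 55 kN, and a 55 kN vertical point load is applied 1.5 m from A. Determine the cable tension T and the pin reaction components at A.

T = 61.29 kN, A_x = 28.77 kN, A_y = 55.89 kN

ΣM about A: T·sin62°·3.1 − 55·1.55 − 55·1.5 = 0 → T = 167.75/(3.1·0.882948) = 61.2866 ≈ 61.29 kN.
ΣF_x = 0: A_x − T·cos62° = 0 → A_x = 61.2866 × 0.469472 = 28.77 kN.
ΣF_y = 0: A_y + T·sin62° − 55 − 55 = 0 → A_y = 110 − 61.2866 × 0.882948 = 55.89 kN.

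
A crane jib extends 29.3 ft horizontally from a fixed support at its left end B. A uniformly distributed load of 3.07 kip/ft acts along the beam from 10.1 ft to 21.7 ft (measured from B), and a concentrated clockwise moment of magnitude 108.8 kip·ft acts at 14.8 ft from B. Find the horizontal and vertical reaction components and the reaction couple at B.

B_x = 0, B_y = 35.61 kip, M_B = 675.0 kip·ft

Resultant of the distributed load: 3.07 × 11.6 = 35.612 kip at 15.9 ft from B.
ΣF_x = 0: B_x = 0.
ΣF_y = 0: B_y − 3.07·11.6 = 0 → B_y = 35.61 kip.
ΣM about B: M_B − (3.07·11.6)·15.9 − 108.8 = 0 → M_B = 675.0 kip·ft.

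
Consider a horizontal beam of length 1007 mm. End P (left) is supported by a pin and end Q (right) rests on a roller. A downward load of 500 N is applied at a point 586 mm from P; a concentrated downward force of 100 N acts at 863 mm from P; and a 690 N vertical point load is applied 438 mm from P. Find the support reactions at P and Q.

P_x = 0, P_y = 613.2 N, Q_y = 676.8 N

Taking moments about P: Q_y·1007 − 500·586 − 100·863 − 690·438 = 0 → Q_y = 681520/1007 = 676.783 ≈ 676.8 N.
ΣF_y = 0: P_y + 676.783 − 500 − 100 − 690 = 0 → P_y = 613.2 N.
ΣF_x = 0: no horizontal applied forces, so P_x = 0.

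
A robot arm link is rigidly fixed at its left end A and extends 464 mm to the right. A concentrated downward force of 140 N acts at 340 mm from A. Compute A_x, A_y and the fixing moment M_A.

ΣF_x = 0: A_x = 0.
ΣF_y = 0: A_y − 140 = 0 → A_y = 140.0 N.
ΣM about A: M_A − 140·340 = 0 → M_A = 47600 N·mm.

A_x = 0, A_y = 140.0 N, M_A = 47600 N·mm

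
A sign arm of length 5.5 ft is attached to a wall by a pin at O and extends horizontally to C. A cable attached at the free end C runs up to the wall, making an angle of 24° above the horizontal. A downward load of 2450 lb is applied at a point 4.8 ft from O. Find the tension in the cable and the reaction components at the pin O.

ΣM about O: T·sin24°·5.5 − 2450·4.8 = 0 → T = 11760/(5.5·0.406737) = 5256.91 ≈ 5257 lb.
ΣF_x = 0: O_x − T·cos24° = 0 → O_x = 5256.91 × 0.913545 = 4802 lb.
ΣF_y = 0: O_y + T·sin24° − 2450 = 0 → O_y = 2450 − 5256.91 × 0.406737 = 311.8 lb.

T = 5257 lb, O_x = 4802 lb, O_y = 311.8 lb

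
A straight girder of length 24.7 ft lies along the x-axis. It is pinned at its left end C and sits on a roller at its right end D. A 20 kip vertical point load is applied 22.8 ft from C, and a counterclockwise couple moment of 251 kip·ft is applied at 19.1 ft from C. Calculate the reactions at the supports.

Moments about C: D_y·24.7 − 20·22.8 + 251 = 0 → D_y = 205/24.7 = 8.2996 ≈ 8.300 kip.
ΣF_y = 0: C_y + 8.2996 − 20 = 0 → C_y = 11.70 kip.
ΣF_x = 0: no horizontal applied forces, so C_x = 0.

C_x = 0, C_y = 11.70 kip, D_y = 8.300 kip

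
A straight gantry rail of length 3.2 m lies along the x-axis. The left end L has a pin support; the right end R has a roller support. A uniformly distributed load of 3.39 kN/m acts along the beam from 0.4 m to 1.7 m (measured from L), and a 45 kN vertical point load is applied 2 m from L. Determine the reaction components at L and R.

Resultant of the distributed load: 3.39 × 1.3 = 4.407 kN at 1.05 m from L.
Taking moments about L: R_y·3.2 − (3.39·1.3)·1.05 − 45·2 = 0 → R_y = 94.62735/3.2 = 29.571 ≈ 29.57 kN.
ΣF_y = 0: L_y + 29.571 − 3.39·1.3 − 45 = 0 → L_y = 19.84 kN.
ΣF_x = 0: no horizontal applied forces, so L_x = 0.

L_x = 0, L_y = 19.84 kN, R_y = 29.57 kN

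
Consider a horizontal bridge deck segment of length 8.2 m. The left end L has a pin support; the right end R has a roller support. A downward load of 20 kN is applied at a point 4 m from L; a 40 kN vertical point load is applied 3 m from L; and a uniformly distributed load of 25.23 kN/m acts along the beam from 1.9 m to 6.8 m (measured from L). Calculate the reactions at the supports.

L_x = 0, L_y = 93.65 kN, R_y = 89.97 kN

Resultant of the distributed load: 25.23 × 4.9 = 123.627 kN at 4.35 m from L.
Taking moments about L: R_y·8.2 − 20·4 − 40·3 − (25.23·4.9)·4.35 = 0 → R_y = 737.77745/8.2 = 89.9729 ≈ 89.97 kN.
ΣF_y = 0: L_y + 89.9729 − 20 − 40 − 25.23·4.9 = 0 → L_y = 93.65 kN.
ΣF_x = 0: no horizontal applied forces, so L_x = 0.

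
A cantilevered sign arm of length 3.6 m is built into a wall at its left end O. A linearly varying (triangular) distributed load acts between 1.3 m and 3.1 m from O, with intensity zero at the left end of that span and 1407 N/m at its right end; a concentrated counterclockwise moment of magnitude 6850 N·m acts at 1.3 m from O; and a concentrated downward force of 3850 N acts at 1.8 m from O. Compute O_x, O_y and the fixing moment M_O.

Resultant of the triangular load: ½ × 1407 × 1.8 = 1266.3 N, acting at 2.5 m from O (one-third of the span from the peak).
ΣF_x = 0: O_x = 0.
ΣF_y = 0: O_y − ½·1407·1.8 − 3850 = 0 → O_y = 5116 N.
ΣM about O: M_O − (½·1407·1.8)·2.5 + 6850 − 3850·1.8 = 0 → M_O = 3246 N·m.

O_x = 0, O_y = 5116 N, M_O = 3246 N·m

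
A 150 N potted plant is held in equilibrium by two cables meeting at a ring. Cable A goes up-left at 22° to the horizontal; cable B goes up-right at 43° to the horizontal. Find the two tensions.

ΣF_x = 0: −T_A·cos22° + T_B·cos43° = 0 → T_B = 1.26776·T_A.
ΣF_y = 0: T_A·sin22° + T_B·sin43° = 150.
Substitute: T_A·(0.374607 + 1.26776·0.681998) = 150 → T_A = 121.044 ≈ 121.0 N.
Then T_B = 1.26776 × 121.044 = 153.5 N.

T_A = 121.0 N, T_B = 153.5 N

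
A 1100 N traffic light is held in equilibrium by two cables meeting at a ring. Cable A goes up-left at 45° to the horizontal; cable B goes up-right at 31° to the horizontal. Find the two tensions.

ΣF_x = 0: −T_A·cos45° + T_B·cos31° = 0 → T_B = 0.824934·T_A.
ΣF_y = 0: T_A·sin45° + T_B·sin31° = 1100.
Substitute: T_A·(0.707107 + 0.824934·0.515038) = 1100 → T_A = 971.749 ≈ 971.7 N.
Then T_B = 0.824934 × 971.749 = 801.6 N.

T_A = 971.7 N, T_B = 801.6 N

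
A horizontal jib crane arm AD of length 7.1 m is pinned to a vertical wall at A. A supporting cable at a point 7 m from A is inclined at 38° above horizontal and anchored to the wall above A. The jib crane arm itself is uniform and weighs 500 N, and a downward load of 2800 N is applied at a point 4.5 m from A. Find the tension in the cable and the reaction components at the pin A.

ΣM about A: T·sin38°·7 − 500·3.55 − 2800·4.5 = 0 → T = 14375/(7·0.615661) = 3335.56 ≈ 3336 N.
ΣF_x = 0: A_x − T·cos38° = 0 → A_x = 3335.56 × 0.788011 = 2628 N.
ΣF_y = 0: A_y + T·sin38° − 500 − 2800 = 0 → A_y = 3300 − 3335.56 × 0.615661 = 1246 N.

T = 3336 N, A_x = 2628 N, A_y = 1246 N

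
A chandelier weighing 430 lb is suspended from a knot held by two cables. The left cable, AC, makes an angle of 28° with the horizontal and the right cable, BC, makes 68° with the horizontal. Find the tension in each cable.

T_AC = 162.0 lb, T_BC = 381.8 lb

ΣF_x = 0: −T_AC·cos28° + T_BC·cos68° = 0 → T_BC = 2.357·T_AC.
ΣF_y = 0: T_AC·sin28° + T_BC·sin68° = 430.
Substitute: T_AC·(0.469472 + 2.357·0.927184) = 430 → T_AC = 161.968 ≈ 162.0 lb.
Then T_BC = 2.357 × 161.968 = 381.8 lb.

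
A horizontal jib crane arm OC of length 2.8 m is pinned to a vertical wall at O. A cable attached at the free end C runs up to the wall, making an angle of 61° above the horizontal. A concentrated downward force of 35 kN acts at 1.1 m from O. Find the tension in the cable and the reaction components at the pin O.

ΣM about O: T·sin61°·2.8 − 35·1.1 = 0 → T = 38.5/(2.8·0.87462) = 15.7211 ≈ 15.72 kN.
ΣF_x = 0: O_x − T·cos61° = 0 → O_x = 15.7211 × 0.48481 = 7.622 kN.
ΣF_y = 0: O_y + T·sin61° − 35 = 0 → O_y = 35 − 15.7211 × 0.87462 = 21.25 kN.

T = 15.72 kN, O_x = 7.622 kN, O_y = 21.25 kN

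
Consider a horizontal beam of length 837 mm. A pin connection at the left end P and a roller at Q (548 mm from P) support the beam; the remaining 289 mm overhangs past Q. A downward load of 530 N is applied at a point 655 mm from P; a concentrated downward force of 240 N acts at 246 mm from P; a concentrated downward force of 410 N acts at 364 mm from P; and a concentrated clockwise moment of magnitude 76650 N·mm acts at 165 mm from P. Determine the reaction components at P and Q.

P_x = 0, P_y = 26.57 N, Q_y = 1153 N

ΣM about P: Q_y·548 − 530·655 − 240·246 − 410·364 − 76650 = 0 → Q_y = 632080/548 = 1153.43 ≈ 1153 N.
ΣF_y = 0: P_y + 1153.43 − 530 − 240 − 410 = 0 → P_y = 26.57 N.
ΣF_x = 0: no horizontal applied forces, so P_x = 0.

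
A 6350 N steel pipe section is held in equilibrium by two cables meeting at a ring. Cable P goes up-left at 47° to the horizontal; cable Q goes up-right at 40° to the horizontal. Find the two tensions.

ΣF_x = 0: −T_P·cos47° + T_Q·cos40° = 0 → T_Q = 0.890286·T_P.
ΣF_y = 0: T_P·sin47° + T_Q·sin40° = 6350.
Substitute: T_P·(0.731354 + 0.890286·0.642788) = 6350 → T_P = 4871.05 ≈ 4871 N.
Then T_Q = 0.890286 × 4871.05 = 4337 N.

T_P = 4871 N, T_Q = 4337 N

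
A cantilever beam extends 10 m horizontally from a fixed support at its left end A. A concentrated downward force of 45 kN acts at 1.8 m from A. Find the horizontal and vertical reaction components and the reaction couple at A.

ΣF_x = 0: A_x = 0.
ΣF_y = 0: A_y − 45 = 0 → A_y = 45.00 kN.
ΣM about A: M_A − 45·1.8 = 0 → M_A = 81.00 kN·m.

A_x = 0, A_y = 45.00 kN, M_A = 81.00 kN·m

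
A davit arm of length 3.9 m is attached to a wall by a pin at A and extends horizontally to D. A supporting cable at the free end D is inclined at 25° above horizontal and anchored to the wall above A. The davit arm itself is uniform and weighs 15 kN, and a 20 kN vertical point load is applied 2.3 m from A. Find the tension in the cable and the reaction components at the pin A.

T = 45.66 kN, A_x = 41.38 kN, A_y = 15.71 kN

ΣM about A: T·sin25°·3.9 − 15·1.95 − 20·2.3 = 0 → T = 75.25/(3.9·0.422618) = 45.6556 ≈ 45.66 kN.
ΣF_x = 0: A_x − T·cos25° = 0 → A_x = 45.6556 × 0.906308 = 41.38 kN.
ΣF_y = 0: A_y + T·sin25° − 15 − 20 = 0 → A_y = 35 − 45.6556 × 0.422618 = 15.71 kN.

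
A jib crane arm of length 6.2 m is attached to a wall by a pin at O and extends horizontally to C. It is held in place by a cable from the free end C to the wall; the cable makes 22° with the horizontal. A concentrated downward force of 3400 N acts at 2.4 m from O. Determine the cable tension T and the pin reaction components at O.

T = 3513 N, O_x = 3258 N, O_y = 2084 N

ΣM about O: T·sin22°·6.2 − 3400·2.4 = 0 → T = 8160/(6.2·0.374607) = 3513.36 ≈ 3513 N.
ΣF_x = 0: O_x − T·cos22° = 0 → O_x = 3513.36 × 0.927184 = 3258 N.
ΣF_y = 0: O_y + T·sin22° − 3400 = 0 → O_y = 3400 − 3513.36 × 0.374607 = 2084 N.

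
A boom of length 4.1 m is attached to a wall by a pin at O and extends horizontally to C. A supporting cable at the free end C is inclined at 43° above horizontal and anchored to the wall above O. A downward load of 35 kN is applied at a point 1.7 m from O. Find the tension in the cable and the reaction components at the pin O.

T = 21.28 kN, O_x = 15.56 kN, O_y = 20.49 kN

ΣM about O: T·sin43°·4.1 − 35·1.7 = 0 → T = 59.5/(4.1·0.681998) = 21.2789 ≈ 21.28 kN.
ΣF_x = 0: O_x − T·cos43° = 0 → O_x = 21.2789 × 0.731354 = 15.56 kN.
ΣF_y = 0: O_y + T·sin43° − 35 = 0 → O_y = 35 − 21.2789 × 0.681998 = 20.49 kN.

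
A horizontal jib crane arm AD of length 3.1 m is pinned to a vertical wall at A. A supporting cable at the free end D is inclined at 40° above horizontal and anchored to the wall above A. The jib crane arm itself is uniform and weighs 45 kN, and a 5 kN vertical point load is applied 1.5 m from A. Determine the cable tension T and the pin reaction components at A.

ΣM about A: T·sin40°·3.1 − 45·1.55 − 5·1.5 = 0 → T = 77.25/(3.1·0.642788) = 38.7676 ≈ 38.77 kN.
ΣF_x = 0: A_x − T·cos40° = 0 → A_x = 38.7676 × 0.766044 = 29.70 kN.
ΣF_y = 0: A_y + T·sin40° − 45 − 5 = 0 → A_y = 50 − 38.7676 × 0.642788 = 25.08 kN.

T = 38.77 kN, A_x = 29.70 kN, A_y = 25.08 kN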